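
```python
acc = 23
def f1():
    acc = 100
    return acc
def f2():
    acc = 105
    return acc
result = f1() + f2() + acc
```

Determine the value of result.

Step 1: Each function shadows global acc with its own local.
Step 2: f1() returns 100, f2() returns 105.
Step 3: Global acc = 23 is unchanged. result = 100 + 105 + 23 = 228

The answer is 228.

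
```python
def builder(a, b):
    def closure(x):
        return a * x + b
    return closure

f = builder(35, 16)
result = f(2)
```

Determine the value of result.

Step 1: builder(35, 16) captures a = 35, b = 16.
Step 2: f(2) computes 35 * 2 + 16 = 86.
Step 3: result = 86

The answer is 86.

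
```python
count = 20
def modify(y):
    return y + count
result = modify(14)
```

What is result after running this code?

Step 1: count = 20 is defined globally.
Step 2: modify(14) uses parameter y = 14 and looks up count from global scope = 20.
Step 3: result = 14 + 20 = 34

The answer is 34.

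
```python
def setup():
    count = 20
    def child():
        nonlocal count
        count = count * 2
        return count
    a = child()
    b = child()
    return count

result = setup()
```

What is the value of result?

Step 1: count starts at 20.
Step 2: First child(): count = 20 * 2 = 40.
Step 3: Second child(): count = 40 * 2 = 80.
Step 4: result = 80

The answer is 80.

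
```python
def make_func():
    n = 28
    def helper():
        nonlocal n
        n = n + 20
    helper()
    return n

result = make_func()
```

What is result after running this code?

Step 1: make_func() sets n = 28.
Step 2: helper() uses nonlocal to modify n in make_func's scope: n = 28 + 20 = 48.
Step 3: make_func() returns the modified n = 48

The answer is 48.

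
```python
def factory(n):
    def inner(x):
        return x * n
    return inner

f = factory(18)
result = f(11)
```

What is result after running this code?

Step 1: factory(18) creates a closure capturing n = 18.
Step 2: f(11) computes 11 * 18 = 198.
Step 3: result = 198

The answer is 198.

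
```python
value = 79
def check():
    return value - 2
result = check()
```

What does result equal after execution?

Step 1: value = 79 is defined globally.
Step 2: check() looks up value from global scope = 79, then computes 79 - 2 = 77.
Step 3: result = 77

The answer is 77.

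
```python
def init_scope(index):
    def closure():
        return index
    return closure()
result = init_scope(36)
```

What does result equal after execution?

Step 1: init_scope(36) binds parameter index = 36.
Step 2: closure() looks up index in enclosing scope and finds the parameter index = 36.
Step 3: result = 36

The answer is 36.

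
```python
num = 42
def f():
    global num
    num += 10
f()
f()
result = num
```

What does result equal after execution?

Step 1: num = 42.
Step 2: First f(): num = 42 + 10 = 52.
Step 3: Second f(): num = 52 + 10 = 62. result = 62

The answer is 62.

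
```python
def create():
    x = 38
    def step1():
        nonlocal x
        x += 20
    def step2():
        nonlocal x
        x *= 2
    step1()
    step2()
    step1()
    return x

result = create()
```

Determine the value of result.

Step 1: x = 38.
Step 2: step1(): x = 38 + 20 = 58.
Step 3: step2(): x = 58 * 2 = 116.
Step 4: step1(): x = 116 + 20 = 136. result = 136

The answer is 136.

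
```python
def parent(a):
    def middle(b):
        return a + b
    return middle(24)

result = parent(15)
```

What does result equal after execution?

Step 1: parent(15) passes a = 15.
Step 2: middle(24) has b = 24, reads a = 15 from enclosing.
Step 3: result = 15 + 24 = 39

The answer is 39.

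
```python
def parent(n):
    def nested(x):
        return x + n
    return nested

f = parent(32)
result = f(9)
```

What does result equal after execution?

Step 1: parent(32) creates a closure that captures n = 32.
Step 2: f(9) calls the closure with x = 9, returning 9 + 32 = 41.
Step 3: result = 41

The answer is 41.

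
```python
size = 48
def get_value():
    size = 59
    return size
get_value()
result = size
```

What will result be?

Step 1: Global size = 48.
Step 2: get_value() creates local size = 59 (shadow, not modification).
Step 3: After get_value() returns, global size is unchanged. result = 48

The answer is 48.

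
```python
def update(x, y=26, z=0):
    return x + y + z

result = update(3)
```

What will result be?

Step 1: update(3) uses defaults y = 26, z = 0.
Step 2: Returns 3 + 26 + 0 = 29.
Step 3: result = 29

The answer is 29.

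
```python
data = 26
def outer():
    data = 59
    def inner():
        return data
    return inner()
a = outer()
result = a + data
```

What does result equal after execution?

Step 1: outer() has local data = 59. inner() reads from enclosing.
Step 2: outer() returns 59. Global data = 26 unchanged.
Step 3: result = 59 + 26 = 85

The answer is 85.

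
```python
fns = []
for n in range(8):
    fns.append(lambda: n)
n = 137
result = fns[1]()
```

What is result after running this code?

Step 1: Lambdas capture the variable n by reference, not by value.
Step 2: After the loop, n is reassigned to 137.
Step 3: fns[1]() looks up the current n = 137. result = 137

The answer is 137.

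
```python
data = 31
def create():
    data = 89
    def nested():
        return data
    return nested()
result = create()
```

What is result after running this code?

Step 1: data = 31 globally, but create() defines data = 89 locally.
Step 2: nested() looks up data. Not in local scope, so checks enclosing scope (create) and finds data = 89.
Step 3: result = 89

The answer is 89.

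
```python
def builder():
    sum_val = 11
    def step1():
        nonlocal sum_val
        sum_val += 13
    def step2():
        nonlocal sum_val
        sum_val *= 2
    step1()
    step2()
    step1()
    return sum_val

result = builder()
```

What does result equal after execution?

Step 1: sum_val = 11.
Step 2: step1(): sum_val = 11 + 13 = 24.
Step 3: step2(): sum_val = 24 * 2 = 48.
Step 4: step1(): sum_val = 48 + 13 = 61. result = 61

The answer is 61.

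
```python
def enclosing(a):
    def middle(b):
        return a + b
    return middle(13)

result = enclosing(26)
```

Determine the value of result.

Step 1: enclosing(26) passes a = 26.
Step 2: middle(13) has b = 13, reads a = 26 from enclosing.
Step 3: result = 26 + 13 = 39

The answer is 39.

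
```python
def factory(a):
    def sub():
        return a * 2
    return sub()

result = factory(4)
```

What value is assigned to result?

Step 1: factory(4) binds parameter a = 4.
Step 2: sub() accesses a = 4 from enclosing scope.
Step 3: result = 4 * 2 = 8

The answer is 8.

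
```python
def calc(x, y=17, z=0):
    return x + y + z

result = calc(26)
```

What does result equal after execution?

Step 1: calc(26) uses defaults y = 17, z = 0.
Step 2: Returns 26 + 17 + 0 = 43.
Step 3: result = 43

The answer is 43.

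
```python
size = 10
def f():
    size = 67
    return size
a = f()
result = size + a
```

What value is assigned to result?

Step 1: Global size = 10. f() returns local size = 67.
Step 2: a = 67. Global size still = 10.
Step 3: result = 10 + 67 = 77

The answer is 77.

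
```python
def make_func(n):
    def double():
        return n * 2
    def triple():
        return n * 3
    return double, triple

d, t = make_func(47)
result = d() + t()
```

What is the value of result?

Step 1: Both closures capture the same n = 47.
Step 2: d() = 47 * 2 = 94, t() = 47 * 3 = 141.
Step 3: result = 94 + 141 = 235

The answer is 235.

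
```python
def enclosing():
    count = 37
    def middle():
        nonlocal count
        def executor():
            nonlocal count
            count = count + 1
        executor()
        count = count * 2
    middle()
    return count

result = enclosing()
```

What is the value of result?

Step 1: count = 37.
Step 2: executor() adds 1: count = 37 + 1 = 38.
Step 3: middle() doubles: count = 38 * 2 = 76.
Step 4: result = 76

The answer is 76.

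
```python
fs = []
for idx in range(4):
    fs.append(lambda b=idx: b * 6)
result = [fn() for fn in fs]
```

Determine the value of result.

Step 1: Default arg b=idx captures idx at each iteration.
Step 2: fs[k] has b defaulting to k, returns k * 6.
Step 3: result = [0, 6, 12, 18]

The answer is [0, 6, 12, 18].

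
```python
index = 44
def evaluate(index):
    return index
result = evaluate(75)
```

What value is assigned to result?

Step 1: Global index = 44.
Step 2: evaluate(75) takes parameter index = 75, which shadows the global.
Step 3: result = 75

The answer is 75.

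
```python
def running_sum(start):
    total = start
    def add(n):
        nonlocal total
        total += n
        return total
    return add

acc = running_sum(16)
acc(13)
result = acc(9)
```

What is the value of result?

Step 1: running_sum(16) creates closure with total = 16.
Step 2: First acc(13): total = 16 + 13 = 29.
Step 3: Second acc(9): total = 29 + 9 = 38. result = 38

The answer is 38.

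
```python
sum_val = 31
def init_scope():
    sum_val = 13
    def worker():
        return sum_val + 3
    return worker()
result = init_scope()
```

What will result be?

Step 1: init_scope() shadows global sum_val with sum_val = 13.
Step 2: worker() finds sum_val = 13 in enclosing scope, computes 13 + 3 = 16.
Step 3: result = 16

The answer is 16.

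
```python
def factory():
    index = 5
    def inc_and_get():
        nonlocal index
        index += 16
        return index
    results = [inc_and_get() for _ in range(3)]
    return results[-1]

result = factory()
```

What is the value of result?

Step 1: index = 5.
Step 2: Three calls to inc_and_get(), each adding 16.
Step 3: Last value = 5 + 16 * 3 = 53

The answer is 53.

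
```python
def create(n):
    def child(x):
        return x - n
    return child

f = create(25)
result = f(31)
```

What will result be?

Step 1: create(25) creates a closure capturing n = 25.
Step 2: f(31) computes 31 - 25 = 6.
Step 3: result = 6

The answer is 6.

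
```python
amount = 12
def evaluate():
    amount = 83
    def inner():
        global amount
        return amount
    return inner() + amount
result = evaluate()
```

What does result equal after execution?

Step 1: Global amount = 12. evaluate() shadows with local amount = 83.
Step 2: inner() uses global keyword, so inner() returns global amount = 12.
Step 3: evaluate() returns 12 + 83 = 95

The answer is 95.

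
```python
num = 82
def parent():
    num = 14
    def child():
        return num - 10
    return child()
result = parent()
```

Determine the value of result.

Step 1: parent() shadows global num with num = 14.
Step 2: child() finds num = 14 in enclosing scope, computes 14 - 10 = 4.
Step 3: result = 4

The answer is 4.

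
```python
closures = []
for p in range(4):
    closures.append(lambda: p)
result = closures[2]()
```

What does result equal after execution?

Step 1: The loop creates 4 lambdas, all referencing the same variable p.
Step 2: After the loop, p = 3 (final value).
Step 3: closures[2]() looks up p at call time and finds 3. This is the late binding gotcha. result = 3

The answer is 3.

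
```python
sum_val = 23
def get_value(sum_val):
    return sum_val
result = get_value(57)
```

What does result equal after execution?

Step 1: Global sum_val = 23.
Step 2: get_value(57) takes parameter sum_val = 57, which shadows the global.
Step 3: result = 57

The answer is 57.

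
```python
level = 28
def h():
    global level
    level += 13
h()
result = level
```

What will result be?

Step 1: level = 28 globally.
Step 2: h() modifies global level: level += 13 = 41.
Step 3: result = 41

The answer is 41.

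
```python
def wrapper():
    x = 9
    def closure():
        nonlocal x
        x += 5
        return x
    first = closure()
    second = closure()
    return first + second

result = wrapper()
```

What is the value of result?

Step 1: x starts at 9.
Step 2: First call: x = 9 + 5 = 14, returns 14.
Step 3: Second call: x = 14 + 5 = 19, returns 19.
Step 4: result = 14 + 19 = 33

The answer is 33.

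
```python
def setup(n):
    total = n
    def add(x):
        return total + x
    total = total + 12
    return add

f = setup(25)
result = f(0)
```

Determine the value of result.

Step 1: setup(25) sets total = 25, then total = 25 + 12 = 37.
Step 2: Closures capture by reference, so add sees total = 37.
Step 3: f(0) returns 37 + 0 = 37

The answer is 37.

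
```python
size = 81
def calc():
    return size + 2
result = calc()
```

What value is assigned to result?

Step 1: size = 81 is defined globally.
Step 2: calc() looks up size from global scope = 81, then computes 81 + 2 = 83.
Step 3: result = 83

The answer is 83.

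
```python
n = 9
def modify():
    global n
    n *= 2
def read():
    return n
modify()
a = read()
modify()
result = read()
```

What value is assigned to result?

Step 1: n = 9.
Step 2: First modify(): n = 9 * 2 = 18.
Step 3: Second modify(): n = 18 * 2 = 36.
Step 4: read() returns 36

The answer is 36.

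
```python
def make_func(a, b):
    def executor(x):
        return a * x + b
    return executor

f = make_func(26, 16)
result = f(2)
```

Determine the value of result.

Step 1: make_func(26, 16) captures a = 26, b = 16.
Step 2: f(2) computes 26 * 2 + 16 = 68.
Step 3: result = 68

The answer is 68.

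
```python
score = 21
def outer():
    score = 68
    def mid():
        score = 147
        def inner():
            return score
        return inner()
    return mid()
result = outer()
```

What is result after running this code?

Step 1: Three levels of shadowing: global 21, outer 68, mid 147.
Step 2: inner() finds score = 147 in enclosing mid() scope.
Step 3: result = 147

The answer is 147.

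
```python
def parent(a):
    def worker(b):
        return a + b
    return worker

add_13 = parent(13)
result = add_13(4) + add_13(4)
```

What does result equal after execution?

Step 1: add_13 captures a = 13.
Step 2: add_13(4) = 13 + 4 = 17, called twice.
Step 3: result = 17 + 17 = 34

The answer is 34.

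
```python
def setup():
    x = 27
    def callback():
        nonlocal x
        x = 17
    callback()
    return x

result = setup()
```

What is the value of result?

Step 1: setup() sets x = 27.
Step 2: callback() uses nonlocal to reassign x = 17.
Step 3: result = 17

The answer is 17.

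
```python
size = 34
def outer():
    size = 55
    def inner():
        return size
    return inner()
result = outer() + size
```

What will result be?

Step 1: Global size = 34. outer() shadows with size = 55.
Step 2: inner() returns enclosing size = 55. outer() = 55.
Step 3: result = 55 + global size (34) = 89

The answer is 89.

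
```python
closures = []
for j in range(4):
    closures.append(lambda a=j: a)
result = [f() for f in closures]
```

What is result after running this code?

Step 1: Default arg a=j captures j at each iteration.
Step 2: Each lambda has its own default: 0, 1, ..., 3.
Step 3: result = [0, 1, 2, 3]

The answer is [0, 1, 2, 3].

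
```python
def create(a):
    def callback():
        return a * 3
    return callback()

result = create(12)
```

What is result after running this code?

Step 1: create(12) binds parameter a = 12.
Step 2: callback() accesses a = 12 from enclosing scope.
Step 3: result = 12 * 3 = 36

The answer is 36.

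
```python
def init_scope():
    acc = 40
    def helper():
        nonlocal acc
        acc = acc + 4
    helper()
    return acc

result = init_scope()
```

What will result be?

Step 1: init_scope() sets acc = 40.
Step 2: helper() uses nonlocal to modify acc in init_scope's scope: acc = 40 + 4 = 44.
Step 3: init_scope() returns the modified acc = 44

The answer is 44.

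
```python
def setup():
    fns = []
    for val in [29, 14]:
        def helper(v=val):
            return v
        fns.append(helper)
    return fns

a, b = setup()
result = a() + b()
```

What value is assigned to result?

Step 1: Default argument v=val captures val at each iteration.
Step 2: a() returns 29 (captured at first iteration), b() returns 14 (captured at second).
Step 3: result = 29 + 14 = 43

The answer is 43.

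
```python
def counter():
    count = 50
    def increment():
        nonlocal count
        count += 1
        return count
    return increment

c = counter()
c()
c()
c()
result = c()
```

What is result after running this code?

Step 1: counter() creates closure with count = 50.
Step 2: Each c() call increments count via nonlocal. After 4 calls: 50 + 4 = 54.
Step 3: result = 54

The answer is 54.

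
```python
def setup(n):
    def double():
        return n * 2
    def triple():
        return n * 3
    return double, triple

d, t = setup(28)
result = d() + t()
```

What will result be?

Step 1: Both closures capture the same n = 28.
Step 2: d() = 28 * 2 = 56, t() = 28 * 3 = 84.
Step 3: result = 56 + 84 = 140

The answer is 140.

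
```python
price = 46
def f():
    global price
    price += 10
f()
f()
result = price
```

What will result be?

Step 1: price = 46.
Step 2: First f(): price = 46 + 10 = 56.
Step 3: Second f(): price = 56 + 10 = 66. result = 66

The answer is 66.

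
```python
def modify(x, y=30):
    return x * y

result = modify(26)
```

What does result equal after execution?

Step 1: modify(26) uses default y = 30.
Step 2: Returns 26 * 30 = 780.
Step 3: result = 780

The answer is 780.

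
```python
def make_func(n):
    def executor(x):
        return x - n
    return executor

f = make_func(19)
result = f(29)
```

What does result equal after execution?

Step 1: make_func(19) creates a closure capturing n = 19.
Step 2: f(29) computes 29 - 19 = 10.
Step 3: result = 10

The answer is 10.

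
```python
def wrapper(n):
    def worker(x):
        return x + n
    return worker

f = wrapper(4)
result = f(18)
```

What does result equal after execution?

Step 1: wrapper(4) creates a closure that captures n = 4.
Step 2: f(18) calls the closure with x = 18, returning 18 + 4 = 22.
Step 3: result = 22

The answer is 22.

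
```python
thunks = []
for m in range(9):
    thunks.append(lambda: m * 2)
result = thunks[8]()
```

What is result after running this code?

Step 1: All lambdas reference the same variable m (late binding).
Step 2: After the loop, m = 8. Every lambda returns m * 2.
Step 3: thunks[8]() = 8 * 2 = 16

The answer is 16.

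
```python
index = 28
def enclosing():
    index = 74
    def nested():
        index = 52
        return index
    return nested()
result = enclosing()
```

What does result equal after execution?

Step 1: Three scopes define index: global (28), enclosing (74), nested (52).
Step 2: nested() has its own local index = 52, which shadows both enclosing and global.
Step 3: result = 52 (local wins in LEGB)

The answer is 52.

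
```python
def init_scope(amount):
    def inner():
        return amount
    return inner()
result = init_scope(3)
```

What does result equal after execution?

Step 1: init_scope(3) binds parameter amount = 3.
Step 2: inner() looks up amount in enclosing scope and finds the parameter amount = 3.
Step 3: result = 3

The answer is 3.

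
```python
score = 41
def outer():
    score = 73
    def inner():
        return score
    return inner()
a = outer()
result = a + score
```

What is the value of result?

Step 1: outer() has local score = 73. inner() reads from enclosing.
Step 2: outer() returns 73. Global score = 41 unchanged.
Step 3: result = 73 + 41 = 114

The answer is 114.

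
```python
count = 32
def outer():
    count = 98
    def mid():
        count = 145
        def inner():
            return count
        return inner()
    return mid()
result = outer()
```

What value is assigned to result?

Step 1: Three levels of shadowing: global 32, outer 98, mid 145.
Step 2: inner() finds count = 145 in enclosing mid() scope.
Step 3: result = 145

The answer is 145.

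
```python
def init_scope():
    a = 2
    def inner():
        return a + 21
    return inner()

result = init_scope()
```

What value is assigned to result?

Step 1: init_scope() defines a = 2.
Step 2: inner() reads a = 2 from enclosing scope, returns 2 + 21 = 23.
Step 3: result = 23

The answer is 23.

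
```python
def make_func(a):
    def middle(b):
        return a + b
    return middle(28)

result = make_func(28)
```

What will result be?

Step 1: make_func(28) passes a = 28.
Step 2: middle(28) has b = 28, reads a = 28 from enclosing.
Step 3: result = 28 + 28 = 56

The answer is 56.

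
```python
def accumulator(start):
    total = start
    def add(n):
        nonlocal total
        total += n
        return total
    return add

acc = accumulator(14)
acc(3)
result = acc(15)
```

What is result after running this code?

Step 1: accumulator(14) creates closure with total = 14.
Step 2: First acc(3): total = 14 + 3 = 17.
Step 3: Second acc(15): total = 17 + 15 = 32. result = 32

The answer is 32.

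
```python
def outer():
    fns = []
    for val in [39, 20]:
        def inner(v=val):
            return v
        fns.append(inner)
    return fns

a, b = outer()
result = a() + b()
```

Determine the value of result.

Step 1: Default argument v=val captures val at each iteration.
Step 2: a() returns 39 (captured at first iteration), b() returns 20 (captured at second).
Step 3: result = 39 + 20 = 59

The answer is 59.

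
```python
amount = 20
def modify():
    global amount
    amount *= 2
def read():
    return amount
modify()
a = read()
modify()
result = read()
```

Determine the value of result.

Step 1: amount = 20.
Step 2: First modify(): amount = 20 * 2 = 40.
Step 3: Second modify(): amount = 40 * 2 = 80.
Step 4: read() returns 80

The answer is 80.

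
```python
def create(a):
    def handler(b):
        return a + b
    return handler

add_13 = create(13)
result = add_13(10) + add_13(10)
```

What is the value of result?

Step 1: add_13 captures a = 13.
Step 2: add_13(10) = 13 + 10 = 23, called twice.
Step 3: result = 23 + 23 = 46

The answer is 46.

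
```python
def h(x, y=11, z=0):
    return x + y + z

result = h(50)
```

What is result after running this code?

Step 1: h(50) uses defaults y = 11, z = 0.
Step 2: Returns 50 + 11 + 0 = 61.
Step 3: result = 61

The answer is 61.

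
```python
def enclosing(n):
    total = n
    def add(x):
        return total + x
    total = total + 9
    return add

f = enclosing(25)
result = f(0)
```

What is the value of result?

Step 1: enclosing(25) sets total = 25, then total = 25 + 9 = 34.
Step 2: Closures capture by reference, so add sees total = 34.
Step 3: f(0) returns 34 + 0 = 34

The answer is 34.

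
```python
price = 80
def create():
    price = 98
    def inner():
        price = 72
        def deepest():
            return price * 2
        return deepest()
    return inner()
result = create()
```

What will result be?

Step 1: deepest() looks up price through LEGB: not local, finds price = 72 in enclosing inner().
Step 2: Returns 72 * 2 = 144.
Step 3: result = 144

The answer is 144.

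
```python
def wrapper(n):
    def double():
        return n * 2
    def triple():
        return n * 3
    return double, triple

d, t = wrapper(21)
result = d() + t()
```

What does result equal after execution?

Step 1: Both closures capture the same n = 21.
Step 2: d() = 21 * 2 = 42, t() = 21 * 3 = 63.
Step 3: result = 42 + 63 = 105

The answer is 105.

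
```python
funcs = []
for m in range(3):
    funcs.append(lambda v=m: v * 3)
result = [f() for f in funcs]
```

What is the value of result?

Step 1: Default arg v=m captures m at each iteration.
Step 2: funcs[k] has v defaulting to k, returns k * 3.
Step 3: result = [0, 3, 6]

The answer is [0, 3, 6].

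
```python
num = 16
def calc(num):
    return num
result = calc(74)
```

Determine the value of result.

Step 1: Global num = 16.
Step 2: calc(74) takes parameter num = 74, which shadows the global.
Step 3: result = 74

The answer is 74.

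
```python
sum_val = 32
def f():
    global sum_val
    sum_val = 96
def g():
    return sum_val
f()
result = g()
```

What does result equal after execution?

Step 1: sum_val = 32.
Step 2: f() sets global sum_val = 96.
Step 3: g() reads global sum_val = 96. result = 96

The answer is 96.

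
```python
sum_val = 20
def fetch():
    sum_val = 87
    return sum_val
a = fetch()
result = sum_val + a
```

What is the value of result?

Step 1: Global sum_val = 20. fetch() returns local sum_val = 87.
Step 2: a = 87. Global sum_val still = 20.
Step 3: result = 20 + 87 = 107

The answer is 107.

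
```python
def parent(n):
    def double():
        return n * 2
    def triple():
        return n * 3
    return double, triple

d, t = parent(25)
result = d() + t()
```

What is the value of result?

Step 1: Both closures capture the same n = 25.
Step 2: d() = 25 * 2 = 50, t() = 25 * 3 = 75.
Step 3: result = 50 + 75 = 125

The answer is 125.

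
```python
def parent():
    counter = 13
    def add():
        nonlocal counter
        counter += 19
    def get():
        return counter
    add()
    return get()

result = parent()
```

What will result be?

Step 1: counter = 13. add() modifies it via nonlocal, get() reads it.
Step 2: add() makes counter = 13 + 19 = 32.
Step 3: get() returns 32. result = 32

The answer is 32.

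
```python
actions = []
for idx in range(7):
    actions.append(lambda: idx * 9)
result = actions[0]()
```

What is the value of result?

Step 1: All lambdas reference the same variable idx (late binding).
Step 2: After the loop, idx = 6. Every lambda returns idx * 9.
Step 3: actions[0]() = 6 * 9 = 54

The answer is 54.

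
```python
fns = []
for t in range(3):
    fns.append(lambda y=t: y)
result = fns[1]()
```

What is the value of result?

Step 1: Default argument y=t captures t's value at each iteration.
Step 2: fns[1] captured y = 1 when t was 1.
Step 3: result = 1

The answer is 1.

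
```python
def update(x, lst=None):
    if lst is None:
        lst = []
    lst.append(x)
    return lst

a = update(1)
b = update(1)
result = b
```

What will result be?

Step 1: None default with guard creates a NEW list each call.
Step 2: a = [1] (fresh list). b = [1] (another fresh list).
Step 3: result = [1] (this is the fix for mutable default)

The answer is [1].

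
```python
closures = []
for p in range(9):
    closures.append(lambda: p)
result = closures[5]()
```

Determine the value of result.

Step 1: The loop creates 9 lambdas, all referencing the same variable p.
Step 2: After the loop, p = 8 (final value).
Step 3: closures[5]() looks up p at call time and finds 8. This is the late binding gotcha. result = 8

The answer is 8.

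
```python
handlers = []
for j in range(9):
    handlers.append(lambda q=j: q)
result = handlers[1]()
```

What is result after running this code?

Step 1: Default argument q=j captures j's value at each iteration.
Step 2: handlers[1] captured q = 1 when j was 1.
Step 3: result = 1

The answer is 1.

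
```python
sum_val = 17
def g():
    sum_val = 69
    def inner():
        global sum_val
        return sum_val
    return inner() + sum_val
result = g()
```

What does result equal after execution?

Step 1: Global sum_val = 17. g() shadows with local sum_val = 69.
Step 2: inner() uses global keyword, so inner() returns global sum_val = 17.
Step 3: g() returns 17 + 69 = 86

The answer is 86.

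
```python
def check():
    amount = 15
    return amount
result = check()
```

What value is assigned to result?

Step 1: check() defines amount = 15 in its local scope.
Step 2: return amount finds the local variable amount = 15.
Step 3: result = 15

The answer is 15.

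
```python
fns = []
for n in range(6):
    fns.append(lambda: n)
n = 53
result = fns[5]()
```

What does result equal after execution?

Step 1: Lambdas capture the variable n by reference, not by value.
Step 2: After the loop, n is reassigned to 53.
Step 3: fns[5]() looks up the current n = 53. result = 53

The answer is 53.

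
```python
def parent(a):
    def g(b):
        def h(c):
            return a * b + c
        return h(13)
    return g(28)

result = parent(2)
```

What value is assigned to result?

Step 1: a = 2, b = 28, c = 13.
Step 2: h() computes a * b + c = 2 * 28 + 13 = 69.
Step 3: result = 69

The answer is 69.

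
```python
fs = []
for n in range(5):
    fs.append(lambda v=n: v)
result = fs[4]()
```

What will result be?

Step 1: Default argument v=n captures n's value at each iteration.
Step 2: fs[4] captured v = 4 when n was 4.
Step 3: result = 4

The answer is 4.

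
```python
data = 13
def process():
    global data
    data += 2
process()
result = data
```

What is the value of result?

Step 1: data = 13 globally.
Step 2: process() modifies global data: data += 2 = 15.
Step 3: result = 15

The answer is 15.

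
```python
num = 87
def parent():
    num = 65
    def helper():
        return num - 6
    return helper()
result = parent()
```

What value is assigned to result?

Step 1: parent() shadows global num with num = 65.
Step 2: helper() finds num = 65 in enclosing scope, computes 65 - 6 = 59.
Step 3: result = 59

The answer is 59.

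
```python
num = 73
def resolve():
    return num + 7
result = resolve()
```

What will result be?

Step 1: num = 73 is defined globally.
Step 2: resolve() looks up num from global scope = 73, then computes 73 + 7 = 80.
Step 3: result = 80

The answer is 80.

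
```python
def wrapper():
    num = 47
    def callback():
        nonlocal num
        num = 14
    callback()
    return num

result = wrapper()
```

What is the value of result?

Step 1: wrapper() sets num = 47.
Step 2: callback() uses nonlocal to reassign num = 14.
Step 3: result = 14

The answer is 14.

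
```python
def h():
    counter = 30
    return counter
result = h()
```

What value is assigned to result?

Step 1: h() defines counter = 30 in its local scope.
Step 2: return counter finds the local variable counter = 30.
Step 3: result = 30

The answer is 30.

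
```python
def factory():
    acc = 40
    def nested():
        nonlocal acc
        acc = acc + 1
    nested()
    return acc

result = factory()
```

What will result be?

Step 1: factory() sets acc = 40.
Step 2: nested() uses nonlocal to modify acc in factory's scope: acc = 40 + 1 = 41.
Step 3: factory() returns the modified acc = 41

The answer is 41.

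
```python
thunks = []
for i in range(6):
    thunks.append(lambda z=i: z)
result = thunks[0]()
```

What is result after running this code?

Step 1: Default argument z=i captures i's value at each iteration.
Step 2: thunks[0] captured z = 0 when i was 0.
Step 3: result = 0

The answer is 0.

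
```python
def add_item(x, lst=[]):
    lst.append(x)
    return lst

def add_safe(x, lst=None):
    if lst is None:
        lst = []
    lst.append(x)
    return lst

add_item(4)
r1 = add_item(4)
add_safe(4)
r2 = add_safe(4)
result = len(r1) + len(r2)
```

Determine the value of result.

Step 1: add_item shares mutable default: after 2 calls, lst = [4, 4], len = 2.
Step 2: add_safe creates fresh list each time: r2 = [4], len = 1.
Step 3: result = 2 + 1 = 3

The answer is 3.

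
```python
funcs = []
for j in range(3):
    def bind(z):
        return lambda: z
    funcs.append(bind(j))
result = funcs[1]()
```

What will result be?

Step 1: bind(j) creates a new scope capturing z = j at call time.
Step 2: funcs[1] = bind(1), so its lambda captures z = 1.
Step 3: result = 1 (closure factory fixes late binding)

The answer is 1.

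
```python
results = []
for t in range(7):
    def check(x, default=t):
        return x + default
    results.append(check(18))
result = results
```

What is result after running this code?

Step 1: Default argument default=t is evaluated at function definition time.
Step 2: Each iteration creates check with default = current t value.
Step 3: check(18) returns 18 + default. results = [18, 19, 20, 21, 22, 23, 24]

The answer is [18, 19, 20, 21, 22, 23, 24].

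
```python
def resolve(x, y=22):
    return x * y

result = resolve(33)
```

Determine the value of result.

Step 1: resolve(33) uses default y = 22.
Step 2: Returns 33 * 22 = 726.
Step 3: result = 726

The answer is 726.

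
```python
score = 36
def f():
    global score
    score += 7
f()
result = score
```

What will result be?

Step 1: score = 36 globally.
Step 2: f() modifies global score: score += 7 = 43.
Step 3: result = 43

The answer is 43.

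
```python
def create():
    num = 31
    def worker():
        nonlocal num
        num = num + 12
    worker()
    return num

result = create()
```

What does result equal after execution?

Step 1: create() sets num = 31.
Step 2: worker() uses nonlocal to modify num in create's scope: num = 31 + 12 = 43.
Step 3: create() returns the modified num = 43

The answer is 43.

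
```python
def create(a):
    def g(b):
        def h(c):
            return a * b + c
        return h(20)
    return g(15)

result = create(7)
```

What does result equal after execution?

Step 1: a = 7, b = 15, c = 20.
Step 2: h() computes a * b + c = 7 * 15 + 20 = 125.
Step 3: result = 125

The answer is 125.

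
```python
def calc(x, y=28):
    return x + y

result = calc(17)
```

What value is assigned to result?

Step 1: calc(17) uses default y = 28.
Step 2: Returns 17 + 28 = 45.
Step 3: result = 45

The answer is 45.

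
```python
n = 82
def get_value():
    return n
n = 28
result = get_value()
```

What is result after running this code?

Step 1: n is first set to 82, then reassigned to 28.
Step 2: get_value() is called after the reassignment, so it looks up the current global n = 28.
Step 3: result = 28

The answer is 28.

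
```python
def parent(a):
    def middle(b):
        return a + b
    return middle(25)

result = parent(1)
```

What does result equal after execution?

Step 1: parent(1) passes a = 1.
Step 2: middle(25) has b = 25, reads a = 1 from enclosing.
Step 3: result = 1 + 25 = 26

The answer is 26.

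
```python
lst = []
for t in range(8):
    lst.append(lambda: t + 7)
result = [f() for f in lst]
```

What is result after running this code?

Step 1: All lambdas capture t by reference. After the loop, t = 7.
Step 2: Each call returns 7 + 7 = 14.
Step 3: result = [14, 14, 14, 14, 14, 14, 14, 14]

The answer is [14, 14, 14, 14, 14, 14, 14, 14].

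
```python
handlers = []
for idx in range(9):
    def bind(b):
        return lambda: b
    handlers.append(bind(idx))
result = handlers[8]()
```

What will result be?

Step 1: bind(idx) creates a new scope capturing b = idx at call time.
Step 2: handlers[8] = bind(8), so its lambda captures b = 8.
Step 3: result = 8 (closure factory fixes late binding)

The answer is 8.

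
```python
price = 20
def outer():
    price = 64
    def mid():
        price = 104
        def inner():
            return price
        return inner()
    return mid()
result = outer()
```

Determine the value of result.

Step 1: Three levels of shadowing: global 20, outer 64, mid 104.
Step 2: inner() finds price = 104 in enclosing mid() scope.
Step 3: result = 104

The answer is 104.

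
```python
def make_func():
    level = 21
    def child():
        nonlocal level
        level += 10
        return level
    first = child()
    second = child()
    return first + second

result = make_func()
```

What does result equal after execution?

Step 1: level starts at 21.
Step 2: First call: level = 21 + 10 = 31, returns 31.
Step 3: Second call: level = 31 + 10 = 41, returns 41.
Step 4: result = 31 + 41 = 72

The answer is 72.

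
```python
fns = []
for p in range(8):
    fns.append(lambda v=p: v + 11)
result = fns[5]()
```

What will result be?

Step 1: Default argument v=p captures p's value at definition time.
Step 2: fns[5] was defined when p = 5, so v defaults to 5.
Step 3: result = 5 + 11 = 16 (default arg fixes the late binding issue)

The answer is 16.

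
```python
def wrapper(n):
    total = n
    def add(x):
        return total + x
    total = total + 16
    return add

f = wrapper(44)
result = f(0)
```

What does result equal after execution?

Step 1: wrapper(44) sets total = 44, then total = 44 + 16 = 60.
Step 2: Closures capture by reference, so add sees total = 60.
Step 3: f(0) returns 60 + 0 = 60

The answer is 60.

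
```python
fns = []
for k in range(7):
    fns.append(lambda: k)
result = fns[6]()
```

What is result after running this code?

Step 1: The loop creates 7 lambdas, all referencing the same variable k.
Step 2: After the loop, k = 6 (final value).
Step 3: fns[6]() looks up k at call time and finds 6. This is the late binding gotcha. result = 6

The answer is 6.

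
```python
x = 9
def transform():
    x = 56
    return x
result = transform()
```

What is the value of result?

Step 1: Global x = 9.
Step 2: transform() creates local x = 56, shadowing the global.
Step 3: Returns local x = 56. result = 56

The answer is 56.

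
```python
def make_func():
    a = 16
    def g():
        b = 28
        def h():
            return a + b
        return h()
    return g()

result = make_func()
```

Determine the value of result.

Step 1: make_func() defines a = 16. g() defines b = 28.
Step 2: h() accesses both from enclosing scopes: a = 16, b = 28.
Step 3: result = 16 + 28 = 44

The answer is 44.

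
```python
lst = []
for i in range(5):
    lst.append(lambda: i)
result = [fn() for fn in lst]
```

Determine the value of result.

Step 1: All 5 lambdas share the same variable i.
Step 2: After the loop, i = 4.
Step 3: Each call returns 4. result = [4, 4, 4, 4, 4]

The answer is [4, 4, 4, 4, 4].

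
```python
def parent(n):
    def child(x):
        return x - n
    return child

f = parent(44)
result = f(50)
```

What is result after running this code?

Step 1: parent(44) creates a closure capturing n = 44.
Step 2: f(50) computes 50 - 44 = 6.
Step 3: result = 6

The answer is 6.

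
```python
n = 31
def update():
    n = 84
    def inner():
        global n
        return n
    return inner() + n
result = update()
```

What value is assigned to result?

Step 1: Global n = 31. update() shadows with local n = 84.
Step 2: inner() uses global keyword, so inner() returns global n = 31.
Step 3: update() returns 31 + 84 = 115

The answer is 115.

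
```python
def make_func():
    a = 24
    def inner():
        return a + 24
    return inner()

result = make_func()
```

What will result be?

Step 1: make_func() defines a = 24.
Step 2: inner() reads a = 24 from enclosing scope, returns 24 + 24 = 48.
Step 3: result = 48

The answer is 48.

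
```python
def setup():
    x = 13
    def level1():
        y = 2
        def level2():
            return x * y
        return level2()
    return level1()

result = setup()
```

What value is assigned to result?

Step 1: x = 13 in setup. y = 2 in level1.
Step 2: level2() reads x = 13 and y = 2 from enclosing scopes.
Step 3: result = 13 * 2 = 26

The answer is 26.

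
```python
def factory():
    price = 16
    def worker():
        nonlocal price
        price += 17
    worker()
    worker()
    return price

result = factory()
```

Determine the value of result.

Step 1: price starts at 16.
Step 2: worker() is called 2 times, each adding 17.
Step 3: price = 16 + 17 * 2 = 50

The answer is 50.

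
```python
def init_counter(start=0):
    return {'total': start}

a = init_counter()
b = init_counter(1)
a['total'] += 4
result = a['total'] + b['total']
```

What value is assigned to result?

Step 1: init_counter() returns a new dict each call (immutable default 0).
Step 2: a = {'total': 0}, b = {'total': 1}.
Step 3: a['total'] += 4 = 4. result = 4 + 1 = 5

The answer is 5.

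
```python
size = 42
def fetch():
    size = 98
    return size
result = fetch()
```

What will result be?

Step 1: Global size = 42.
Step 2: fetch() creates local size = 98, shadowing the global.
Step 3: Returns local size = 98. result = 98

The answer is 98.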